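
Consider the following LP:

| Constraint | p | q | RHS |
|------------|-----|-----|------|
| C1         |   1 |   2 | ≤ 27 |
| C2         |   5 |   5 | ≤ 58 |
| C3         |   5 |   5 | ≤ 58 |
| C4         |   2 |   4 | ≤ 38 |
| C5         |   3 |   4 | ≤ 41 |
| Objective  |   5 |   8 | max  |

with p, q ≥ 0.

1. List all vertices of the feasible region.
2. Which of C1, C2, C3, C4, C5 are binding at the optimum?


1. (0, 0), (11.6, 0), (5.4, 6.2), (3, 8), (0, 9.5)
2. C4, C5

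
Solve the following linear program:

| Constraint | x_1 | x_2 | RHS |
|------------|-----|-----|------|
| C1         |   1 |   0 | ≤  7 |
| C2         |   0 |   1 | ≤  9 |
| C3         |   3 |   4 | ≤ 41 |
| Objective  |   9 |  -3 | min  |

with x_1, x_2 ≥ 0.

Evaluate the objective at each vertex of the feasible region:
  z(0, 0) = 0
  z(7, 0) = 63
  z(7, 5) = 48
  z(1.667, 9) = -12
  z(0, 9) = -27  ←
The minimum is at x_1 = 0, x_2 = 9.

x_1 = 0, x_2 = 9, z = -27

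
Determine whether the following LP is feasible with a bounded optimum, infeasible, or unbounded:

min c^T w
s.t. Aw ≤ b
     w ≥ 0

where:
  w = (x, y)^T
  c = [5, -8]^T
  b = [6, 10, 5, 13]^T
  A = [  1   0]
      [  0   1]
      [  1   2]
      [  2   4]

Feasible with a bounded optimal solution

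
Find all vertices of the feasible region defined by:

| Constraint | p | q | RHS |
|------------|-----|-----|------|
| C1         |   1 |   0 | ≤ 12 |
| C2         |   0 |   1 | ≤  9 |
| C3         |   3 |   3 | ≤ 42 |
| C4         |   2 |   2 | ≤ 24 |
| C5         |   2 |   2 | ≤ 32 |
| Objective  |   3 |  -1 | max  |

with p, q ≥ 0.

(0, 0), (12, 0), (3, 9), (0, 9)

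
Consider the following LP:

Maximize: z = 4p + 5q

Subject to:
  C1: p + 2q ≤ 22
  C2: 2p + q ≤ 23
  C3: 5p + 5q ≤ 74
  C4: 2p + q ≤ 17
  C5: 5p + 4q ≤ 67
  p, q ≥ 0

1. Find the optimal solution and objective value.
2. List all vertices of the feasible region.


1. p = 4, q = 9, z = 61
2. (0, 0), (8.5, 0), (4, 9), (0, 11)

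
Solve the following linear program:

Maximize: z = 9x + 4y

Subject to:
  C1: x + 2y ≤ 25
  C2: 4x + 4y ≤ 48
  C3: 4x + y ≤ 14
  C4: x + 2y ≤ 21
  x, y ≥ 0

Evaluate the objective at each vertex of the feasible region:
  z(0, 0) = 0
  z(3.5, 0) = 31.5
  z(1, 10) = 49  ←
  z(0, 10.5) = 42
The maximum is at x = 1, y = 10.

x = 1, y = 10, z = 49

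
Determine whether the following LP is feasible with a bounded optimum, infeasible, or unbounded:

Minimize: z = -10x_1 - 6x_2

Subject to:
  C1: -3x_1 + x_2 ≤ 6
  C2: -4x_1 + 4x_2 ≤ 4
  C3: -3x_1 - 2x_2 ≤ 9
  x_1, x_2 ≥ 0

Unbounded (objective can decrease without bound)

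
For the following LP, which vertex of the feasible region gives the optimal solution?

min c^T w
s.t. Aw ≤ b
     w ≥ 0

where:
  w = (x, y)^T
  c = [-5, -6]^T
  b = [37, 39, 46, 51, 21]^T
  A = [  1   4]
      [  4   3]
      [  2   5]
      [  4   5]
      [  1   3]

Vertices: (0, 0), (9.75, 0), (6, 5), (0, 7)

Evaluate the objective at each vertex of the feasible region:
  z(0, 0) = 0
  z(9.75, 0) = -48.75
  z(6, 5) = -60  ←
  z(0, 7) = -42
The minimum is at x = 6, y = 5.

(6, 5)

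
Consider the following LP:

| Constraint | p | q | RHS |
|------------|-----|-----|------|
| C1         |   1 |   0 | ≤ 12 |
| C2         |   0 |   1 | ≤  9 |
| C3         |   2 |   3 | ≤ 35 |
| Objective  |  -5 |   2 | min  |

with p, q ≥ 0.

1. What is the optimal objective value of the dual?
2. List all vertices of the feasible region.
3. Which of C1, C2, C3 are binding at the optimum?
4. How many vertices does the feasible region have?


1. -60
2. (0, 0), (12, 0), (12, 3.667), (4, 9), (0, 9)
3. C1
4. 5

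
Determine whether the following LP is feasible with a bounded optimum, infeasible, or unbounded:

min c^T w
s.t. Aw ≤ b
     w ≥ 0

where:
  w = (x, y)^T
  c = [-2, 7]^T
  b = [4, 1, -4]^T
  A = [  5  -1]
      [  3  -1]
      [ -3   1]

Infeasible (no feasible solution exists)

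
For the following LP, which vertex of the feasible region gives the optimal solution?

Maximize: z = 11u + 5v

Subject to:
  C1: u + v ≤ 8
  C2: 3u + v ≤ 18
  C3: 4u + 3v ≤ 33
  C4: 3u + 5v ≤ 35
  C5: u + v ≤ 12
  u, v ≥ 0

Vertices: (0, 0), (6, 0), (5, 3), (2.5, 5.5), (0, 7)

Evaluate the objective at each vertex of the feasible region:
  z(0, 0) = 0
  z(6, 0) = 66
  z(5, 3) = 70  ←
  z(2.5, 5.5) = 55
  z(0, 7) = 35
The maximum is at u = 5, v = 3.

(5, 3)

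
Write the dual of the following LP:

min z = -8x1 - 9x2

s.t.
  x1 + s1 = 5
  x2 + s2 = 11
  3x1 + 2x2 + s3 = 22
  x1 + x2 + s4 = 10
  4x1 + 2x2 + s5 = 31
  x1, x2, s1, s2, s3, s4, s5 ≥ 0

Primal min cᵀx s.t. Ax ≤ b, x ≥ 0  →  Dual max −bᵀy s.t. Aᵀy ≥ −c, y ≥ 0.

Maximize: z = -5y1 - 11y2 - 22y3 - 10y4 - 31y5

Subject to:
  y1 + 3y3 + y4 + 4y5 ≥ 8
  y2 + 2y3 + y4 + 2y5 ≥ 9
  y1, y2, y3, y4, y5 ≥ 0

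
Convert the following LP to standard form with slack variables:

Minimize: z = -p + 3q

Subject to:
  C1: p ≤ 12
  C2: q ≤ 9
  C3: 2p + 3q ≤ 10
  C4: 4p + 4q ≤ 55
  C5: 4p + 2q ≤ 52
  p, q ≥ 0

min z = -p + 3q

s.t.
  p + s1 = 12
  q + s2 = 9
  2p + 3q + s3 = 10
  4p + 4q + s4 = 55
  4p + 2q + s5 = 52
  p, q, s1, s2, s3, s4, s5 ≥ 0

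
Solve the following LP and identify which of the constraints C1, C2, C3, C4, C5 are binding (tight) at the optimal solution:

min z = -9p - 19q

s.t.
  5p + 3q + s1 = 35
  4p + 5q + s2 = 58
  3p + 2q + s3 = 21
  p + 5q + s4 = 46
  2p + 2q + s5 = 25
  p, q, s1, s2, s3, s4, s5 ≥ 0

At p = 1, q = 9, compute slack b - a·x for each constraint:
  C1: 35 − 32 = 3  (slack)
  C2: 58 − 49 = 9  (slack)
  C3: 21 − 21 = 0  (binding)
  C4: 46 − 46 = 0  (binding)
  C5: 25 − 20 = 5  (slack)

Optimal: p = 1, q = 9
Binding: C3, C4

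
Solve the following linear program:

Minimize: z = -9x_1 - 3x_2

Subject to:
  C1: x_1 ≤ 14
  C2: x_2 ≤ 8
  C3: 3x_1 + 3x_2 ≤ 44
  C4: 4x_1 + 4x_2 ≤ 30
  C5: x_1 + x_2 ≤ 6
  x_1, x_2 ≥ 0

Evaluate the objective at each vertex of the feasible region:
  z(0, 0) = 0
  z(6, 0) = -54  ←
  z(0, 6) = -18
The minimum is at x_1 = 6, x_2 = 0.

x_1 = 6, x_2 = 0, z = -54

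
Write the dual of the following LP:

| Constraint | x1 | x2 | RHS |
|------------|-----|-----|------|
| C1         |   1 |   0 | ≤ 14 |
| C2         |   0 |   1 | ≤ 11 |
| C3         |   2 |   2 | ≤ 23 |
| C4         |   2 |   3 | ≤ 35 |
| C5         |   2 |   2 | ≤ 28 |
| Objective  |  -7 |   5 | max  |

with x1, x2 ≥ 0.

Primal max cᵀx s.t. Ax ≤ b, x ≥ 0  →  Dual min bᵀy s.t. Aᵀy ≥ c, y ≥ 0.

Minimize: z = 14y1 + 11y2 + 23y3 + 35y4 + 28y5

Subject to:
  y1 + 2y3 + 2y4 + 2y5 ≥ -7
  y2 + 2y3 + 3y4 + 2y5 ≥ 5
  y1, y2, y3, y4, y5 ≥ 0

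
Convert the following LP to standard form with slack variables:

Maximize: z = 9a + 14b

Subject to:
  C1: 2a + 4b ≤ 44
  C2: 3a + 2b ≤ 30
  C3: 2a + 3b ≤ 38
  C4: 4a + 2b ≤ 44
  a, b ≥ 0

max z = 9a + 14b

s.t.
  2a + 4b + s1 = 44
  3a + 2b + s2 = 30
  2a + 3b + s3 = 38
  4a + 2b + s4 = 44
  a, b, s1, s2, s3, s4 ≥ 0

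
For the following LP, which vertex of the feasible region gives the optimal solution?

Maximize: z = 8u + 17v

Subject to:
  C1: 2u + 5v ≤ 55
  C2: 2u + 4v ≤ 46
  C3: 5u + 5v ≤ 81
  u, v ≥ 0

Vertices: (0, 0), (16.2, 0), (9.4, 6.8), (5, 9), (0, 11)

Evaluate the objective at each vertex of the feasible region:
  z(0, 0) = 0
  z(16.2, 0) = 129.6
  z(9.4, 6.8) = 190.8
  z(5, 9) = 193  ←
  z(0, 11) = 187
The maximum is at u = 5, v = 9.

(5, 9)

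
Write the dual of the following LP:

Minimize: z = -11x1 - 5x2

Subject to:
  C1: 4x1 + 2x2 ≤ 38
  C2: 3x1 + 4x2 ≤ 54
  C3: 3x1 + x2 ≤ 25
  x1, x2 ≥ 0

Primal min cᵀx s.t. Ax ≤ b, x ≥ 0  →  Dual max −bᵀy s.t. Aᵀy ≥ −c, y ≥ 0.

Maximize: z = -38y1 - 54y2 - 25y3

Subject to:
  4y1 + 3y2 + 3y3 ≥ 11
  2y1 + 4y2 + y3 ≥ 5
  y1, y2, y3 ≥ 0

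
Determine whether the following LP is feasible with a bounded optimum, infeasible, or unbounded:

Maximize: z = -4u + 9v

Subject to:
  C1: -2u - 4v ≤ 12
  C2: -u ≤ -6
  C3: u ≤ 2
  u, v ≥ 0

Infeasible (no feasible solution exists)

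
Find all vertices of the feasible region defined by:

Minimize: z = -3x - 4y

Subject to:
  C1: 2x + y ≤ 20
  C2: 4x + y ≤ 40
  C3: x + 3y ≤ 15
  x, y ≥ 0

(0, 0), (10, 0), (9, 2), (0, 5)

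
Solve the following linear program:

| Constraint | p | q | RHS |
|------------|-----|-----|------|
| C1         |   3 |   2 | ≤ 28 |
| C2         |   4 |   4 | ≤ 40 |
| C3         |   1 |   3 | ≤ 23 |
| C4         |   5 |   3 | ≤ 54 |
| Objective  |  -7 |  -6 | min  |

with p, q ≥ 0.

Evaluate the objective at each vertex of the feasible region:
  z(0, 0) = 0
  z(9.333, 0) = -65.33
  z(8, 2) = -68  ←
  z(3.5, 6.5) = -63.5
  z(0, 7.667) = -46
The minimum is at p = 8, q = 2.

p = 8, q = 2, z = -68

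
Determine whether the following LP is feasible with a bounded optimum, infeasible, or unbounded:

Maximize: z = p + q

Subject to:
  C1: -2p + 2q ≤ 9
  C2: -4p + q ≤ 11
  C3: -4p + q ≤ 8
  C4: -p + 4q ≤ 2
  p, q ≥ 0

Unbounded (objective can increase without bound)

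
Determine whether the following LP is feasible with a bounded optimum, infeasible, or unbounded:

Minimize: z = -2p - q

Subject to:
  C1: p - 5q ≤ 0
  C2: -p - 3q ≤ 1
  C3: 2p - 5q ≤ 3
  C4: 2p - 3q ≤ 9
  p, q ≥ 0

Unbounded (objective can decrease without bound)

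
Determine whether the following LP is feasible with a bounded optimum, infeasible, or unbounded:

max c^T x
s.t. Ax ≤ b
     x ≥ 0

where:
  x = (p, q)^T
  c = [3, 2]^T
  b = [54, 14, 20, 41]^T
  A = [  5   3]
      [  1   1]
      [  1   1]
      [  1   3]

Feasible with a bounded optimal solution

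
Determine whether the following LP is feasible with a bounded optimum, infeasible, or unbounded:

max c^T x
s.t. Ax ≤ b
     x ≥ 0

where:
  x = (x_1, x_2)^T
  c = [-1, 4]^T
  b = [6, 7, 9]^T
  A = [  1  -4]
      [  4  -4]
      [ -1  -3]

Unbounded (objective can increase without bound)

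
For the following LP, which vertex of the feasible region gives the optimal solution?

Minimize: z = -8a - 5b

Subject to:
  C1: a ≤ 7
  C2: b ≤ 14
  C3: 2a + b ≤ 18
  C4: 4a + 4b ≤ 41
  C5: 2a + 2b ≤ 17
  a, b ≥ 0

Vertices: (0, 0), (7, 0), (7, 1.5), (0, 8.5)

Evaluate the objective at each vertex of the feasible region:
  z(0, 0) = 0
  z(7, 0) = -56
  z(7, 1.5) = -63.5  ←
  z(0, 8.5) = -42.5
The minimum is at a = 7, b = 1.5.

(7, 1.5)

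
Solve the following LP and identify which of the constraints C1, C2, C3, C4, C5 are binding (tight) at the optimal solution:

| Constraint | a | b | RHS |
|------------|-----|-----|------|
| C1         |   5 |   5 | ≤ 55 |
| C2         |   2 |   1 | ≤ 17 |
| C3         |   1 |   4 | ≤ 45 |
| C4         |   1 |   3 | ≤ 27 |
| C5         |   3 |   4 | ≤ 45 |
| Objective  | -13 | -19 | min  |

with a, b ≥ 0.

At a = 3, b = 8, compute slack b - a·x for each constraint:
  C1: 55 − 55 = 0  (binding)
  C2: 17 − 14 = 3  (slack)
  C3: 45 − 35 = 10  (slack)
  C4: 27 − 27 = 0  (binding)
  C5: 45 − 41 = 4  (slack)

Optimal: a = 3, b = 8
Binding: C1, C4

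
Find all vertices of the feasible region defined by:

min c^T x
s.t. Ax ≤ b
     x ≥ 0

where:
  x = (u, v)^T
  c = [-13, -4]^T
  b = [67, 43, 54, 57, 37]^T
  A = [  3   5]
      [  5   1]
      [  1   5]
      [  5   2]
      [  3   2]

(0, 0), (8.6, 0), (7, 8), (5.923, 9.615), (0, 10.8)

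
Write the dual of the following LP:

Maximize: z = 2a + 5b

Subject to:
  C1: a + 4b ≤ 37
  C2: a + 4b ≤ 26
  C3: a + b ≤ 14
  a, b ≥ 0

Primal max cᵀx s.t. Ax ≤ b, x ≥ 0  →  Dual min bᵀy s.t. Aᵀy ≥ c, y ≥ 0.

Minimize: z = 37y1 + 26y2 + 14y3

Subject to:
  y1 + y2 + y3 ≥ 2
  4y1 + 4y2 + y3 ≥ 5
  y1, y2, y3 ≥ 0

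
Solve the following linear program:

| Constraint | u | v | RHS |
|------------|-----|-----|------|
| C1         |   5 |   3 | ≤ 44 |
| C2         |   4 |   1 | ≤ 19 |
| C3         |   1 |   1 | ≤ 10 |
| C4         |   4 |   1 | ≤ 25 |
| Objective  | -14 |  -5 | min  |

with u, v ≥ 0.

Evaluate the objective at each vertex of the feasible region:
  z(0, 0) = 0
  z(4.75, 0) = -66.5
  z(3, 7) = -77  ←
  z(0, 10) = -50
The minimum is at u = 3, v = 7.

u = 3, v = 7, z = -77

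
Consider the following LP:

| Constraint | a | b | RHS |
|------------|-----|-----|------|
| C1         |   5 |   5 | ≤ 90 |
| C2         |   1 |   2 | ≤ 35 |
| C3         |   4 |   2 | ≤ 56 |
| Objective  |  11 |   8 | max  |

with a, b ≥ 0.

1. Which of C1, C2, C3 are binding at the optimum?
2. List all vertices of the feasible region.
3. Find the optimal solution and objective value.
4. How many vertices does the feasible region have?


1. C1, C3
2. (0, 0), (14, 0), (10, 8), (1, 17), (0, 17.5)
3. a = 10, b = 8, z = 174
4. 5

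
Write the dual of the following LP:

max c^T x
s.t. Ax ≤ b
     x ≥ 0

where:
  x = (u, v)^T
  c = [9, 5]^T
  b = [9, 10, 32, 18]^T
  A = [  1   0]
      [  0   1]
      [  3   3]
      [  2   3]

Primal max cᵀx s.t. Ax ≤ b, x ≥ 0  →  Dual min bᵀy s.t. Aᵀy ≥ c, y ≥ 0.

Minimize: z = 9y1 + 10y2 + 32y3 + 18y4

Subject to:
  y1 + 3y3 + 2y4 ≥ 9
  y2 + 3y3 + 3y4 ≥ 5
  y1, y2, y3, y4 ≥ 0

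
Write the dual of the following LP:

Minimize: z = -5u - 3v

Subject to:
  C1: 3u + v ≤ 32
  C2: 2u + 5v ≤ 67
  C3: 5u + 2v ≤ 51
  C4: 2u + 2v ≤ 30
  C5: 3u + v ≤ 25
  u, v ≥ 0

Primal min cᵀx s.t. Ax ≤ b, x ≥ 0  →  Dual max −bᵀy s.t. Aᵀy ≥ −c, y ≥ 0.

Maximize: z = -32y1 - 67y2 - 51y3 - 30y4 - 25y5

Subject to:
  3y1 + 2y2 + 5y3 + 2y4 + 3y5 ≥ 5
  y1 + 5y2 + 2y3 + 2y4 + y5 ≥ 3
  y1, y2, y3, y4, y5 ≥ 0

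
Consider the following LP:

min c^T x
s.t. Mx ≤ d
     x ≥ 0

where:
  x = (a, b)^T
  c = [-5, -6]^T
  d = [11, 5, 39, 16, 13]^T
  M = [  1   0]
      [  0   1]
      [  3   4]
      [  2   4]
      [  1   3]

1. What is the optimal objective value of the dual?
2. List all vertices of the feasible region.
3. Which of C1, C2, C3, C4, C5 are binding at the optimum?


1. -40
2. (0, 0), (8, 0), (0, 4)
3. C4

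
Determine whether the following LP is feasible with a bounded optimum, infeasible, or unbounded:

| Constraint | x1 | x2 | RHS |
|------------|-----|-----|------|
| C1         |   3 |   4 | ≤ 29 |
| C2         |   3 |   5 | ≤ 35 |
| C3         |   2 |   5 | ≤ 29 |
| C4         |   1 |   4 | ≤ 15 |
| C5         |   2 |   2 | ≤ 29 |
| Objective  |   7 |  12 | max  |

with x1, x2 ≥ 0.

Feasible with a bounded optimal solution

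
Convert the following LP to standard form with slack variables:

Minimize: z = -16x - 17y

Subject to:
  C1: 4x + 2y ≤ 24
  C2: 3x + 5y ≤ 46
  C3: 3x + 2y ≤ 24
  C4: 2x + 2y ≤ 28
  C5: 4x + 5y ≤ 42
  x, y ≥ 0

min z = -16x - 17y

s.t.
  4x + 2y + s1 = 24
  3x + 5y + s2 = 46
  3x + 2y + s3 = 24
  2x + 2y + s4 = 28
  4x + 5y + s5 = 42
  x, y, s1, s2, s3, s4, s5 ≥ 0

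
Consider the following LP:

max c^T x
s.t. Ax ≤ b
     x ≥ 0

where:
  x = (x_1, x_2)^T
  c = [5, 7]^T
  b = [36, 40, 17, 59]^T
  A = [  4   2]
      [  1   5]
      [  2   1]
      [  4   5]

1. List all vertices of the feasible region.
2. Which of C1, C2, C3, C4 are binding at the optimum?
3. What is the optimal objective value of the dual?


1. (0, 0), (8.5, 0), (5, 7), (0, 8)
2. C2, C3
3. 74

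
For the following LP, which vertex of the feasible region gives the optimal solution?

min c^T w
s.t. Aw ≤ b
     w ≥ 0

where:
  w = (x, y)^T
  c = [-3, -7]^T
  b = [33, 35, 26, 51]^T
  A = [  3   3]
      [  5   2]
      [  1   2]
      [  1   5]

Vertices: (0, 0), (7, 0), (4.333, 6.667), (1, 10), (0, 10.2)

Evaluate the objective at each vertex of the feasible region:
  z(0, 0) = 0
  z(7, 0) = -21
  z(4.333, 6.667) = -59.67
  z(1, 10) = -73  ←
  z(0, 10.2) = -71.4
The minimum is at x = 1, y = 10.

(1, 10)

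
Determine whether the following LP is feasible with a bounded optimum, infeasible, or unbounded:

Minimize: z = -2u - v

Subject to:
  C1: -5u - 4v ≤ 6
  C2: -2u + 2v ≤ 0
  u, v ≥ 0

Unbounded (objective can decrease without bound)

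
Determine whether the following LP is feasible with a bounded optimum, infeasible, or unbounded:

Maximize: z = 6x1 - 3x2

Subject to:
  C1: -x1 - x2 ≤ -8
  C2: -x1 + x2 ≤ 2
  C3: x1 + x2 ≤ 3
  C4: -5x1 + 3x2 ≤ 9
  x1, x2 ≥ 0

Infeasible (no feasible solution exists)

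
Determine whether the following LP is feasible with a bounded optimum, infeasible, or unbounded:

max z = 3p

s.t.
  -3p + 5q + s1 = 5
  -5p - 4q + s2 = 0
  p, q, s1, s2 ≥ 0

Unbounded (objective can increase without bound)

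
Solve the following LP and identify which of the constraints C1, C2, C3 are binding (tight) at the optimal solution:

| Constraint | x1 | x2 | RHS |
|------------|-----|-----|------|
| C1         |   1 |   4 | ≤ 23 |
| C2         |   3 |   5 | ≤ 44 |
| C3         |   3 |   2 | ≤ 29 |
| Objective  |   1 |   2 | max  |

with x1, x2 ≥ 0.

At x1 = 7, x2 = 4, compute slack b - a·x for each constraint:
  C1: 23 − 23 = 0  (binding)
  C2: 44 − 41 = 3  (slack)
  C3: 29 − 29 = 0  (binding)

Optimal: x1 = 7, x2 = 4
Binding: C1, C3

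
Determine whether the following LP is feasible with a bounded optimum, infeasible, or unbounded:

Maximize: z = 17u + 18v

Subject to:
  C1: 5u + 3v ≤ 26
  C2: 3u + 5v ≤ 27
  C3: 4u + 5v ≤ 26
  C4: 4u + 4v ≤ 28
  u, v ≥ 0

Feasible with a bounded optimal solution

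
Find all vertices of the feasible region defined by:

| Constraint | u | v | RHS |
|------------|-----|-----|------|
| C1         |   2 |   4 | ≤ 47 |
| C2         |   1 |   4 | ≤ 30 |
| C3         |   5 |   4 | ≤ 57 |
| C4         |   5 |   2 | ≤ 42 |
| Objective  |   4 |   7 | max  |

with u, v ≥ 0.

(0, 0), (8.4, 0), (6, 6), (0, 7.5)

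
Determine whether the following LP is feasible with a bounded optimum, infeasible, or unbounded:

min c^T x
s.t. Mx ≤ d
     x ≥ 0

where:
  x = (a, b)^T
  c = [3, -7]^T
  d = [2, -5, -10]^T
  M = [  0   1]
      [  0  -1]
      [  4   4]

Infeasible (no feasible solution exists)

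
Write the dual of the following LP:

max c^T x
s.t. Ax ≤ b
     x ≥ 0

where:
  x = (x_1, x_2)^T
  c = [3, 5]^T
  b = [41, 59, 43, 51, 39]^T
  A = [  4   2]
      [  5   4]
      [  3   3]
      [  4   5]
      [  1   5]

Primal max cᵀx s.t. Ax ≤ b, x ≥ 0  →  Dual min bᵀy s.t. Aᵀy ≥ c, y ≥ 0.

Minimize: z = 41y1 + 59y2 + 43y3 + 51y4 + 39y5

Subject to:
  4y1 + 5y2 + 3y3 + 4y4 + y5 ≥ 3
  2y1 + 4y2 + 3y3 + 5y4 + 5y5 ≥ 5
  y1, y2, y3, y4, y5 ≥ 0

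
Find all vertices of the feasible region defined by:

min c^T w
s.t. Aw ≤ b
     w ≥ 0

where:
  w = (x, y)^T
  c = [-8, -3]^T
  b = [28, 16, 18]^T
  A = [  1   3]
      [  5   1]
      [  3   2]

(0, 0), (3.2, 0), (2, 6), (0, 9)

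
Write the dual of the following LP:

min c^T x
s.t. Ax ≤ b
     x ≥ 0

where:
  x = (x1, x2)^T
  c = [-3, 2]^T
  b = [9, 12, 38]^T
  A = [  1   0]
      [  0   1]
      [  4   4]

Primal min cᵀx s.t. Ax ≤ b, x ≥ 0  →  Dual max −bᵀy s.t. Aᵀy ≥ −c, y ≥ 0.

Maximize: z = -9y1 - 12y2 - 38y3

Subject to:
  y1 + 4y3 ≥ 3
  y2 + 4y3 ≥ -2
  y1, y2, y3 ≥ 0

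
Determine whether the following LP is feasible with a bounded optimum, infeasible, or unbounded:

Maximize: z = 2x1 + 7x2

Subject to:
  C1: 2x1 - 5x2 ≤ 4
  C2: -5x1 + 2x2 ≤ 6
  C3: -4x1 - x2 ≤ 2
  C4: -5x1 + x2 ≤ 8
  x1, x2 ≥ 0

Unbounded (objective can increase without bound)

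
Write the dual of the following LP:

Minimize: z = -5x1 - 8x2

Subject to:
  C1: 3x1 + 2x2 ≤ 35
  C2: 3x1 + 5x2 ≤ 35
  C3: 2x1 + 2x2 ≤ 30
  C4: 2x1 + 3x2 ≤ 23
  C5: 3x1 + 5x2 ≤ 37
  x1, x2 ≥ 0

Primal min cᵀx s.t. Ax ≤ b, x ≥ 0  →  Dual max −bᵀy s.t. Aᵀy ≥ −c, y ≥ 0.

Maximize: z = -35y1 - 35y2 - 30y3 - 23y4 - 37y5

Subject to:
  3y1 + 3y2 + 2y3 + 2y4 + 3y5 ≥ 5
  2y1 + 5y2 + 2y3 + 3y4 + 5y5 ≥ 8
  y1, y2, y3, y4, y5 ≥ 0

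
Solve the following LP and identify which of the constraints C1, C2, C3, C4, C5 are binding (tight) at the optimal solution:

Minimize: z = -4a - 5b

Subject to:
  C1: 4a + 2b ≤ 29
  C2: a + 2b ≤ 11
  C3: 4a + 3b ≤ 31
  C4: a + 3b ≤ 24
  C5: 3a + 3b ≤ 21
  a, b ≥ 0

At a = 3, b = 4, compute slack b - a·x for each constraint:
  C1: 29 − 20 = 9  (slack)
  C2: 11 − 11 = 0  (binding)
  C3: 31 − 24 = 7  (slack)
  C4: 24 − 15 = 9  (slack)
  C5: 21 − 21 = 0  (binding)

Optimal: a = 3, b = 4
Binding: C2, C5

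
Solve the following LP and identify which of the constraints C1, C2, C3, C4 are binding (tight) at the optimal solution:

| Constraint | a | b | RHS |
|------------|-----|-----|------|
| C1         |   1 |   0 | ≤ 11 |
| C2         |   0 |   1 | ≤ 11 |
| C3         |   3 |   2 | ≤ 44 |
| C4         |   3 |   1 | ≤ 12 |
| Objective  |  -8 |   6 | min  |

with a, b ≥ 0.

At a = 4, b = 0, compute slack b - a·x for each constraint:
  C1: 11 − 4 = 7  (slack)
  C2: 11 − 0 = 11  (slack)
  C3: 44 − 12 = 32  (slack)
  C4: 12 − 12 = 0  (binding)

Optimal: a = 4, b = 0
Binding: C4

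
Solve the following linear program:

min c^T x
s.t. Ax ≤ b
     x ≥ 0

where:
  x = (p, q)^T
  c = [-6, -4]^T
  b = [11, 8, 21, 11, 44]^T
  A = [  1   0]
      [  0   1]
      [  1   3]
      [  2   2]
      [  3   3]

Evaluate the objective at each vertex of the feasible region:
  z(0, 0) = 0
  z(5.5, 0) = -33  ←
  z(0, 5.5) = -22
The minimum is at p = 5.5, q = 0.

p = 5.5, q = 0, z = -33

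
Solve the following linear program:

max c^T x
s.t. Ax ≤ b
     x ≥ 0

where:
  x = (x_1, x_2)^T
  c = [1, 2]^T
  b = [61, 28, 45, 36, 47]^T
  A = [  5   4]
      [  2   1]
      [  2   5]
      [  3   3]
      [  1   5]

Evaluate the objective at each vertex of the feasible region:
  z(0, 0) = 0
  z(12, 0) = 12
  z(5, 7) = 19  ←
  z(0, 9) = 18
The maximum is at x_1 = 5, x_2 = 7.

x_1 = 5, x_2 = 7, z = 19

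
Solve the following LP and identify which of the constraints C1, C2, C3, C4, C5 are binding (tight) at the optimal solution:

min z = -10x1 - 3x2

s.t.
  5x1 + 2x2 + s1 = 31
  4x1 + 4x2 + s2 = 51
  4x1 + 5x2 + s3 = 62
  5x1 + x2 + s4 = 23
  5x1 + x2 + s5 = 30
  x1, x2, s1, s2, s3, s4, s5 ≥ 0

At x1 = 3, x2 = 8, compute slack b - a·x for each constraint:
  C1: 31 − 31 = 0  (binding)
  C2: 51 − 44 = 7  (slack)
  C3: 62 − 52 = 10  (slack)
  C4: 23 − 23 = 0  (binding)
  C5: 30 − 23 = 7  (slack)

Optimal: x1 = 3, x2 = 8
Binding: C1, C4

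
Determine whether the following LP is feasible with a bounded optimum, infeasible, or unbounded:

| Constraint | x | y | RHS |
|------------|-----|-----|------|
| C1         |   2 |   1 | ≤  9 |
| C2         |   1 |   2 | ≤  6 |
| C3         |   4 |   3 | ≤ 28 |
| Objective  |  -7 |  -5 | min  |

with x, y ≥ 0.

Feasible with a bounded optimal solution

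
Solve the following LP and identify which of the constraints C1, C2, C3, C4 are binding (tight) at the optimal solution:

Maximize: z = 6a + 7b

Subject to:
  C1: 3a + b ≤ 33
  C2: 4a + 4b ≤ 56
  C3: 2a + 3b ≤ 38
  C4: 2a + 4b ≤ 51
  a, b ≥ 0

At a = 4, b = 10, compute slack b - a·x for each constraint:
  C1: 33 − 22 = 11  (slack)
  C2: 56 − 56 = 0  (binding)
  C3: 38 − 38 = 0  (binding)
  C4: 51 − 48 = 3  (slack)

Optimal: a = 4, b = 10
Binding: C2, C3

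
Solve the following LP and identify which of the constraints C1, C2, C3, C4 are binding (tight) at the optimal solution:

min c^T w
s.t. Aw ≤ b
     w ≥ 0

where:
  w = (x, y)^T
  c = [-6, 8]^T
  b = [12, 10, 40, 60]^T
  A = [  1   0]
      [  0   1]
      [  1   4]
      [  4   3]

At x = 12, y = 0, compute slack b - a·x for each constraint:
  C1: 12 − 12 = 0  (binding)
  C2: 10 − 0 = 10  (slack)
  C3: 40 − 12 = 28  (slack)
  C4: 60 − 48 = 12  (slack)

Optimal: x = 12, y = 0
Binding: C1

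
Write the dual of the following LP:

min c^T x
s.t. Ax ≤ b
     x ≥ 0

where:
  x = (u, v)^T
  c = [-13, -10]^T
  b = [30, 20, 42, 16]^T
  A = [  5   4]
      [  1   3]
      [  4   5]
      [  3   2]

Primal min cᵀx s.t. Ax ≤ b, x ≥ 0  →  Dual max −bᵀy s.t. Aᵀy ≥ −c, y ≥ 0.

Maximize: z = -30y1 - 20y2 - 42y3 - 16y4

Subject to:
  5y1 + y2 + 4y3 + 3y4 ≥ 13
  4y1 + 3y2 + 5y3 + 2y4 ≥ 10
  y1, y2, y3, y4 ≥ 0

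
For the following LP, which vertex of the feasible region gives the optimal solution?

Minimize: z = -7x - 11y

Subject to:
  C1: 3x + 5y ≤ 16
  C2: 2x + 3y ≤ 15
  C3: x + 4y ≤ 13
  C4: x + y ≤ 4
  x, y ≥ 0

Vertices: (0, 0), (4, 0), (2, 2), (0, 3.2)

Evaluate the objective at each vertex of the feasible region:
  z(0, 0) = 0
  z(4, 0) = -28
  z(2, 2) = -36  ←
  z(0, 3.2) = -35.2
The minimum is at x = 2, y = 2.

(2, 2)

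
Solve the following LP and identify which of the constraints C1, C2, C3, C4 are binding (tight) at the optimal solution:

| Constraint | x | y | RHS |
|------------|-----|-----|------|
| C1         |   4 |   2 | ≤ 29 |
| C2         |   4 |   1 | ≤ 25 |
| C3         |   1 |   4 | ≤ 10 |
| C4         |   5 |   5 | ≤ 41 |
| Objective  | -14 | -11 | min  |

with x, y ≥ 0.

At x = 6, y = 1, compute slack b - a·x for each constraint:
  C1: 29 − 26 = 3  (slack)
  C2: 25 − 25 = 0  (binding)
  C3: 10 − 10 = 0  (binding)
  C4: 41 − 35 = 6  (slack)

Optimal: x = 6, y = 1
Binding: C2, C3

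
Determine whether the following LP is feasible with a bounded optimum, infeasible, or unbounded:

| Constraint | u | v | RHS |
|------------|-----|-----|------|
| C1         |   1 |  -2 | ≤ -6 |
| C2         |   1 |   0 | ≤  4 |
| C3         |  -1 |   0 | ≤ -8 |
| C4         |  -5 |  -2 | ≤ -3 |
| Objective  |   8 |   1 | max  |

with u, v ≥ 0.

Infeasible (no feasible solution exists)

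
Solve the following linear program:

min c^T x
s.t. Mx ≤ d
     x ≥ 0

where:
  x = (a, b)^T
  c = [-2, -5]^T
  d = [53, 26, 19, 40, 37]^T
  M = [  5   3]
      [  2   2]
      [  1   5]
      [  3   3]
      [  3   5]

Evaluate the objective at each vertex of the feasible region:
  z(0, 0) = 0
  z(10.6, 0) = -21.2
  z(9.625, 1.625) = -27.38
  z(9, 2) = -28  ←
  z(0, 3.8) = -19
The minimum is at a = 9, b = 2.

a = 9, b = 2, z = -28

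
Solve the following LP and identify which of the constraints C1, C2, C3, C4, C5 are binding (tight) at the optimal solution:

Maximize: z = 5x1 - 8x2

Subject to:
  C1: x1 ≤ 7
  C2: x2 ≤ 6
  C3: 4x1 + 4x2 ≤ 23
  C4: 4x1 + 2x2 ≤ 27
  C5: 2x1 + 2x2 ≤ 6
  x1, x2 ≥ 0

At x1 = 3, x2 = 0, compute slack b - a·x for each constraint:
  C1: 7 − 3 = 4  (slack)
  C2: 6 − 0 = 6  (slack)
  C3: 23 − 12 = 11  (slack)
  C4: 27 − 12 = 15  (slack)
  C5: 6 − 6 = 0  (binding)

Optimal: x1 = 3, x2 = 0
Binding: C5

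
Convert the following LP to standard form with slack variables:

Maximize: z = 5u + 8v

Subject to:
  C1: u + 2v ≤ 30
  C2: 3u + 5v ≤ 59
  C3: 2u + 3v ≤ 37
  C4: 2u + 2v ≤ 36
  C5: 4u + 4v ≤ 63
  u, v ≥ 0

max z = 5u + 8v

s.t.
  u + 2v + s1 = 30
  3u + 5v + s2 = 59
  2u + 3v + s3 = 37
  2u + 2v + s4 = 36
  4u + 4v + s5 = 63
  u, v, s1, s2, s3, s4, s5 ≥ 0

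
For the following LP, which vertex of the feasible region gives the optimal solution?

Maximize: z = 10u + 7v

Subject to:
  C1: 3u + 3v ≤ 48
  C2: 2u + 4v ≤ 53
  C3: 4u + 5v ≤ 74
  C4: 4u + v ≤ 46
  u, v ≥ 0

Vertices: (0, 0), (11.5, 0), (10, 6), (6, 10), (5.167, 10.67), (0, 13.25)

Evaluate the objective at each vertex of the feasible region:
  z(0, 0) = 0
  z(11.5, 0) = 115
  z(10, 6) = 142  ←
  z(6, 10) = 130
  z(5.167, 10.67) = 126.3
  z(0, 13.25) = 92.75
The maximum is at u = 10, v = 6.

(10, 6)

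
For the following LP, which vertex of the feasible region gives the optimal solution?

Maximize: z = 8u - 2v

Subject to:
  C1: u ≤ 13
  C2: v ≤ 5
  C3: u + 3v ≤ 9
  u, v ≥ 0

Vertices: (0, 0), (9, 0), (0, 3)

Evaluate the objective at each vertex of the feasible region:
  z(0, 0) = 0
  z(9, 0) = 72  ←
  z(0, 3) = -6
The maximum is at u = 9, v = 0.

(9, 0)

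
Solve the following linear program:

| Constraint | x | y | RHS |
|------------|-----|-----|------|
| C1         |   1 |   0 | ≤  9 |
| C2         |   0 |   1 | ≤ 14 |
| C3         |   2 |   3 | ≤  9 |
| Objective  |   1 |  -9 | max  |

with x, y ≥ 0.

Evaluate the objective at each vertex of the feasible region:
  z(0, 0) = 0
  z(4.5, 0) = 4.5  ←
  z(0, 3) = -27
The maximum is at x = 4.5, y = 0.

x = 4.5, y = 0, z = 4.5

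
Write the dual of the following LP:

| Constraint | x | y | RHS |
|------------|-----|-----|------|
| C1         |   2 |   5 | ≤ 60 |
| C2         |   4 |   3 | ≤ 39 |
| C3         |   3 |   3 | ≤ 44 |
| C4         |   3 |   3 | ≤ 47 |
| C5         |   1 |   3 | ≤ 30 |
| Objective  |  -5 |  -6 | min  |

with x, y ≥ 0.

Primal min cᵀx s.t. Ax ≤ b, x ≥ 0  →  Dual max −bᵀy s.t. Aᵀy ≥ −c, y ≥ 0.

Maximize: z = -60y1 - 39y2 - 44y3 - 47y4 - 30y5

Subject to:
  2y1 + 4y2 + 3y3 + 3y4 + y5 ≥ 5
  5y1 + 3y2 + 3y3 + 3y4 + 3y5 ≥ 6
  y1, y2, y3, y4, y5 ≥ 0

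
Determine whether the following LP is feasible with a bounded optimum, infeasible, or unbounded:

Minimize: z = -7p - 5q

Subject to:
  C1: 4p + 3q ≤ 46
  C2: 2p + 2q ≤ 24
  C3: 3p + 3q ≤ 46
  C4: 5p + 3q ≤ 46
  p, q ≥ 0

Feasible with a bounded optimal solution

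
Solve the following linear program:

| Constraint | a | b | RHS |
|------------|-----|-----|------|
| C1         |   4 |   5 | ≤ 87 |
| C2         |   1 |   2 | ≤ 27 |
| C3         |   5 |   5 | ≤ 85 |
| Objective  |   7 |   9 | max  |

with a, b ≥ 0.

Evaluate the objective at each vertex of the feasible region:
  z(0, 0) = 0
  z(17, 0) = 119
  z(7, 10) = 139  ←
  z(0, 13.5) = 121.5
The maximum is at a = 7, b = 10.

a = 7, b = 10, z = 139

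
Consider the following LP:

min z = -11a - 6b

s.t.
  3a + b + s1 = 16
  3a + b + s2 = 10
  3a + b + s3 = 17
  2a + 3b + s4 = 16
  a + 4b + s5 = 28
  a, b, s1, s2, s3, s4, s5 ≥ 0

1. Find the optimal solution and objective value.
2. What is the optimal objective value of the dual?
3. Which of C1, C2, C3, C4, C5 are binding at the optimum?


1. a = 2, b = 4, z = -46
2. -46
3. C2, C4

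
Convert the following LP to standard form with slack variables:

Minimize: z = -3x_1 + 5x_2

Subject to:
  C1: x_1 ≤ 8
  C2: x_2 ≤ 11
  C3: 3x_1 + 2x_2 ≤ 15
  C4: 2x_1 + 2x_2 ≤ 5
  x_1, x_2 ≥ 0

min z = -3x_1 + 5x_2

s.t.
  x_1 + s1 = 8
  x_2 + s2 = 11
  3x_1 + 2x_2 + s3 = 15
  2x_1 + 2x_2 + s4 = 5
  x_1, x_2, s1, s2, s3, s4 ≥ 0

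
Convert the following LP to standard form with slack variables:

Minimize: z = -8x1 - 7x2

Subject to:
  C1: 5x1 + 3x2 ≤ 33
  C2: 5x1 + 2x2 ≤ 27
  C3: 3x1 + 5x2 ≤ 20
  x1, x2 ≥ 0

min z = -8x1 - 7x2

s.t.
  5x1 + 3x2 + s1 = 33
  5x1 + 2x2 + s2 = 27
  3x1 + 5x2 + s3 = 20
  x1, x2, s1, s2, s3 ≥ 0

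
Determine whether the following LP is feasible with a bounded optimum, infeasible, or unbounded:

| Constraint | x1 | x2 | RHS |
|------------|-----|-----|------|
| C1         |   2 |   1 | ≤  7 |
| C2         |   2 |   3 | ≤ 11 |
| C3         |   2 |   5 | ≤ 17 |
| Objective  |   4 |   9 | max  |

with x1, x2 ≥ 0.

Feasible with a bounded optimal solution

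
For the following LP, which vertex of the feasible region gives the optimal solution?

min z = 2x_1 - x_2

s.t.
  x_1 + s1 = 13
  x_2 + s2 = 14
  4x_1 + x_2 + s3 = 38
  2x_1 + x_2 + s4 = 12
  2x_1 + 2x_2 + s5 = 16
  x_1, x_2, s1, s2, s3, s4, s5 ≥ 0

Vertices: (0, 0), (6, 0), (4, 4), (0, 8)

Evaluate the objective at each vertex of the feasible region:
  z(0, 0) = 0
  z(6, 0) = 12
  z(4, 4) = 4
  z(0, 8) = -8  ←
The minimum is at x_1 = 0, x_2 = 8.

(0, 8)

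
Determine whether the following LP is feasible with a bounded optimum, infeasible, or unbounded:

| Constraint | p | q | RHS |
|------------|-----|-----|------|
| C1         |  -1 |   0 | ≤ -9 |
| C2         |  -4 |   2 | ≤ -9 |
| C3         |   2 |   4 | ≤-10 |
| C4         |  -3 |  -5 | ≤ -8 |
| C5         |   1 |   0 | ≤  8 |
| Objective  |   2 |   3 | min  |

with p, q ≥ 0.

Infeasible (no feasible solution exists)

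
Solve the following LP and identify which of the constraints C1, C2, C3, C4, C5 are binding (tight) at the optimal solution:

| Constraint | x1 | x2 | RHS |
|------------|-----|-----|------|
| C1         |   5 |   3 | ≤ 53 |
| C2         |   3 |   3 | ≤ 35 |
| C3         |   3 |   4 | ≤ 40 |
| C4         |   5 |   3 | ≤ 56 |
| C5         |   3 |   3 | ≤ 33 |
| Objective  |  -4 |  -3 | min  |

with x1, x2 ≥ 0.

At x1 = 10, x2 = 1, compute slack b - a·x for each constraint:
  C1: 53 − 53 = 0  (binding)
  C2: 35 − 33 = 2  (slack)
  C3: 40 − 34 = 6  (slack)
  C4: 56 − 53 = 3  (slack)
  C5: 33 − 33 = 0  (binding)

Optimal: x1 = 10, x2 = 1
Binding: C1, C5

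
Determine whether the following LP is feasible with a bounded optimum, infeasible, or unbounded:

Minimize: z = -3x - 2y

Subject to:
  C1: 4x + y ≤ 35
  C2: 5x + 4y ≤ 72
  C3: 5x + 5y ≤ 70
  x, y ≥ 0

Feasible with a bounded optimal solution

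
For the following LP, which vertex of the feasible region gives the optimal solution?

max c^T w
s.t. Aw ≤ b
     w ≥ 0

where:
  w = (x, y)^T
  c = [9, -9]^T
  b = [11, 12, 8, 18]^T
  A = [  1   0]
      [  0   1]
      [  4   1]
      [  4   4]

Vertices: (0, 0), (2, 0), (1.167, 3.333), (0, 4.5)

Evaluate the objective at each vertex of the feasible region:
  z(0, 0) = 0
  z(2, 0) = 18  ←
  z(1.167, 3.333) = -19.5
  z(0, 4.5) = -40.5
The maximum is at x = 2, y = 0.

(2, 0)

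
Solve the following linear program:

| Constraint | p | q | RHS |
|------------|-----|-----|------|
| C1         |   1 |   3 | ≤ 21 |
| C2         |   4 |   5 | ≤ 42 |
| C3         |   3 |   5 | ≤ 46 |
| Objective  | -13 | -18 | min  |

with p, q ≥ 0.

Evaluate the objective at each vertex of the feasible region:
  z(0, 0) = 0
  z(10.5, 0) = -136.5
  z(3, 6) = -147  ←
  z(0, 7) = -126
The minimum is at p = 3, q = 6.

p = 3, q = 6, z = -147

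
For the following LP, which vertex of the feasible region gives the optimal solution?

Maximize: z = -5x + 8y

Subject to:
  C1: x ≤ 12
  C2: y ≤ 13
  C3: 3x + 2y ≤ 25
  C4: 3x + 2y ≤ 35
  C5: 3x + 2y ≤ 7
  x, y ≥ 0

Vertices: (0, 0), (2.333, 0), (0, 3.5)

Evaluate the objective at each vertex of the feasible region:
  z(0, 0) = 0
  z(2.333, 0) = -11.67
  z(0, 3.5) = 28  ←
The maximum is at x = 0, y = 3.5.

(0, 3.5)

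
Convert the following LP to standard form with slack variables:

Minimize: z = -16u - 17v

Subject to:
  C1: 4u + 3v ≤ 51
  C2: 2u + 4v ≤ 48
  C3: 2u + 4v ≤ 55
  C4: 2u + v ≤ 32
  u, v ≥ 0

min z = -16u - 17v

s.t.
  4u + 3v + s1 = 51
  2u + 4v + s2 = 48
  2u + 4v + s3 = 55
  2u + v + s4 = 32
  u, v, s1, s2, s3, s4 ≥ 0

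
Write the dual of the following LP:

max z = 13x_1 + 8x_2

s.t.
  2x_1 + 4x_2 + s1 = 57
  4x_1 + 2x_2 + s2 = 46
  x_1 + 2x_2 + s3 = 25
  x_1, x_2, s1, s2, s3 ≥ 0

Primal max cᵀx s.t. Ax ≤ b, x ≥ 0  →  Dual min bᵀy s.t. Aᵀy ≥ c, y ≥ 0.

Minimize: z = 57y1 + 46y2 + 25y3

Subject to:
  2y1 + 4y2 + y3 ≥ 13
  4y1 + 2y2 + 2y3 ≥ 8
  y1, y2, y3 ≥ 0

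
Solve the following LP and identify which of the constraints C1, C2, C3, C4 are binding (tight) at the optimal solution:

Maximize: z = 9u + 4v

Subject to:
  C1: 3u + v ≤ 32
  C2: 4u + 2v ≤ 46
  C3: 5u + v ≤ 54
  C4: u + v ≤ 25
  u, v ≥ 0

At u = 9, v = 5, compute slack b - a·x for each constraint:
  C1: 32 − 32 = 0  (binding)
  C2: 46 − 46 = 0  (binding)
  C3: 54 − 50 = 4  (slack)
  C4: 25 − 14 = 11  (slack)

Optimal: u = 9, v = 5
Binding: C1, C2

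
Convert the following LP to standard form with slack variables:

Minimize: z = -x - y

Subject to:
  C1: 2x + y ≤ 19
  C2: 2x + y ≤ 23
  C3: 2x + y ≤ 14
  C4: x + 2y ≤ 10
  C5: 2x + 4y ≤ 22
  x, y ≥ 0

min z = -x - y

s.t.
  2x + y + s1 = 19
  2x + y + s2 = 23
  2x + y + s3 = 14
  x + 2y + s4 = 10
  2x + 4y + s5 = 22
  x, y, s1, s2, s3, s4, s5 ≥ 0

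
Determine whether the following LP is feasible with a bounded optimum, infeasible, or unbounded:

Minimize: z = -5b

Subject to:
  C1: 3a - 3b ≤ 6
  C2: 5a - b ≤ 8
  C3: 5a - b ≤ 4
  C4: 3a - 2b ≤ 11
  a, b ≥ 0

Unbounded (objective can decrease without bound)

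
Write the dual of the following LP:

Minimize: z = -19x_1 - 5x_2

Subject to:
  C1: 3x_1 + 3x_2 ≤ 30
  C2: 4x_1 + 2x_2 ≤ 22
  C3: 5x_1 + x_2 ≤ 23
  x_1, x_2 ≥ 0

Primal min cᵀx s.t. Ax ≤ b, x ≥ 0  →  Dual max −bᵀy s.t. Aᵀy ≥ −c, y ≥ 0.

Maximize: z = -30y1 - 22y2 - 23y3

Subject to:
  3y1 + 4y2 + 5y3 ≥ 19
  3y1 + 2y2 + y3 ≥ 5
  y1, y2, y3 ≥ 0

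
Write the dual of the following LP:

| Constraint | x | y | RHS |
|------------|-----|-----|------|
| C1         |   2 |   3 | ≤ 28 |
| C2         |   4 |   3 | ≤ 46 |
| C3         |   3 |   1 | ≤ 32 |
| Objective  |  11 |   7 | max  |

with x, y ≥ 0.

Primal max cᵀx s.t. Ax ≤ b, x ≥ 0  →  Dual min bᵀy s.t. Aᵀy ≥ c, y ≥ 0.

Minimize: z = 28y1 + 46y2 + 32y3

Subject to:
  2y1 + 4y2 + 3y3 ≥ 11
  3y1 + 3y2 + y3 ≥ 7
  y1, y2, y3 ≥ 0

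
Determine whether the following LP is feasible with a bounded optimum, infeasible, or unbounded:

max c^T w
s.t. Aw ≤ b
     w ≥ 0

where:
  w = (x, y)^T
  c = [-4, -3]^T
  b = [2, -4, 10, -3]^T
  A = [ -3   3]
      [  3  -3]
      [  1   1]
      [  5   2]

Infeasible (no feasible solution exists)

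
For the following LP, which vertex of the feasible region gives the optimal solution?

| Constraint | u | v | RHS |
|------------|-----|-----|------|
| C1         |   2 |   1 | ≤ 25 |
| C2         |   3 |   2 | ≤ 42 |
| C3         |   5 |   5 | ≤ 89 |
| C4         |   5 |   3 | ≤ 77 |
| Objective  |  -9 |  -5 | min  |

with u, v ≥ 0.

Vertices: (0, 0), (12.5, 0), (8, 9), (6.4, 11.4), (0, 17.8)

Evaluate the objective at each vertex of the feasible region:
  z(0, 0) = 0
  z(12.5, 0) = -112.5
  z(8, 9) = -117  ←
  z(6.4, 11.4) = -114.6
  z(0, 17.8) = -89
The minimum is at u = 8, v = 9.

(8, 9)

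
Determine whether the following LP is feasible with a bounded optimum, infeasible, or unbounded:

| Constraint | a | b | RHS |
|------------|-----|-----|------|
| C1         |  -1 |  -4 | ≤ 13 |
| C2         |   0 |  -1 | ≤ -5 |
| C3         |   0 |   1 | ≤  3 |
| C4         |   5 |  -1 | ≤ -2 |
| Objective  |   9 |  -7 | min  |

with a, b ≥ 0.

Infeasible (no feasible solution exists)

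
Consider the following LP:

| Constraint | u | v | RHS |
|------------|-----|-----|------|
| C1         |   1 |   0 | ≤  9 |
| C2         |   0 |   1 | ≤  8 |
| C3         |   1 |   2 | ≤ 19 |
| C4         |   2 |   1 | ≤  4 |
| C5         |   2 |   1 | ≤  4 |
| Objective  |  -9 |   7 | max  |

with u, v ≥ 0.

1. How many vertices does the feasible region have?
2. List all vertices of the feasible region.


1. 3
2. (0, 0), (2, 0), (0, 4)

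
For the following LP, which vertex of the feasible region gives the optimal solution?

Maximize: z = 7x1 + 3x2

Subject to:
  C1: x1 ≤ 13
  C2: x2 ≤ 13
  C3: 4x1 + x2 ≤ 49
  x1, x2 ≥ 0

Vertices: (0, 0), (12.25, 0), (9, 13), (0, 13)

Evaluate the objective at each vertex of the feasible region:
  z(0, 0) = 0
  z(12.25, 0) = 85.75
  z(9, 13) = 102  ←
  z(0, 13) = 39
The maximum is at x1 = 9, x2 = 13.

(9, 13)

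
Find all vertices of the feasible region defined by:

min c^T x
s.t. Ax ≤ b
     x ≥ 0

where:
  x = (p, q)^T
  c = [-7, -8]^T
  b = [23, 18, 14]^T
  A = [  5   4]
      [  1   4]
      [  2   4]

(0, 0), (4.6, 0), (3, 2), (0, 3.5)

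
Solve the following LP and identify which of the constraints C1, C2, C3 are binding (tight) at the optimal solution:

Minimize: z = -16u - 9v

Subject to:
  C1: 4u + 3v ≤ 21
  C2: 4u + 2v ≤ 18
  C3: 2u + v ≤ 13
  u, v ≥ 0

At u = 3, v = 3, compute slack b - a·x for each constraint:
  C1: 21 − 21 = 0  (binding)
  C2: 18 − 18 = 0  (binding)
  C3: 13 − 9 = 4  (slack)

Optimal: u = 3, v = 3
Binding: C1, C2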